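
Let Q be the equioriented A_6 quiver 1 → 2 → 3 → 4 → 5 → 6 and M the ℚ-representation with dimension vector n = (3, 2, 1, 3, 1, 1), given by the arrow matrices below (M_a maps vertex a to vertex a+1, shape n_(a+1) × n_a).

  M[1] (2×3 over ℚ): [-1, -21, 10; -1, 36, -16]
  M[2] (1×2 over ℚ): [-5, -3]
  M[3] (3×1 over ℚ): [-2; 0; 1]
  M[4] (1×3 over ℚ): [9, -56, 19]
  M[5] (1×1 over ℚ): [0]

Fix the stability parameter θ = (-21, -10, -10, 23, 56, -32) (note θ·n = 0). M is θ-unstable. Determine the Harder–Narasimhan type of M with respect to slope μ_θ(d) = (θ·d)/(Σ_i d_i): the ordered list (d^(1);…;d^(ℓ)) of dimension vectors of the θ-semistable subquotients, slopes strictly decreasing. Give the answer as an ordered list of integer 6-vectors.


Interval decomposition of M: I[1,1], I[1,2], I[1,5], I[4,4]^2, I[6,6].
HN type (ℓ=5): μ^(1)=56; μ^(2)=23; μ^(3)=-10; μ^(4)=-21; μ^(5)=-32

((0, 0, 0, 0, 1, 0); (0, 0, 0, 3, 0, 0); (0, 2, 1, 0, 0, 0); (3, 0, 0, 0, 0, 0); (0, 0, 0, 0, 0, 1))


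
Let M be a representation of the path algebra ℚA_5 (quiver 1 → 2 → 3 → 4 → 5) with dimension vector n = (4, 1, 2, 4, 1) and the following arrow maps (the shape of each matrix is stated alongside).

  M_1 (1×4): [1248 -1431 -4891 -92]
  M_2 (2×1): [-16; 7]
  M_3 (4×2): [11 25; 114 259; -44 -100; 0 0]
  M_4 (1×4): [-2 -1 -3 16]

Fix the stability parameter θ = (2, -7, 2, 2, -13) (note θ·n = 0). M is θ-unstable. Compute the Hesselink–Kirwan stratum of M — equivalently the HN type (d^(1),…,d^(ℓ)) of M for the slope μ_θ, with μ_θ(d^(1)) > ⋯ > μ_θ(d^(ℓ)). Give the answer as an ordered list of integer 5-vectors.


Via rank(M_{q-1}∘⋯∘M_p): M ≅ I[1,1]^3, I[1,5], I[3,4], I[4,4]^2.
μ_θ-semistable layers: μ^(1)=2; μ^(2)=-14/5

((3, 0, 1, 3, 0); (1, 1, 1, 1, 1))


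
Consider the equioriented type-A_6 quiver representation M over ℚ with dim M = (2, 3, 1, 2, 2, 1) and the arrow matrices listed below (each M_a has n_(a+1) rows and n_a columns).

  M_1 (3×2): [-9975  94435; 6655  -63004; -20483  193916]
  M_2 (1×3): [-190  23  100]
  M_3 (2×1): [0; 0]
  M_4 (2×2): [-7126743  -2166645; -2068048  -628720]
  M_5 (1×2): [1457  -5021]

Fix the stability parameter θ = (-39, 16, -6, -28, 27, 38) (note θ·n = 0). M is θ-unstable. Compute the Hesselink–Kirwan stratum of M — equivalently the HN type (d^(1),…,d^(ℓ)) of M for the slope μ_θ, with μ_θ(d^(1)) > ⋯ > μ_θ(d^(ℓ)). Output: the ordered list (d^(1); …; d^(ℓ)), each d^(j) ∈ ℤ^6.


Interval decomposition of M: I[1,2], I[1,3], I[2,2], I[4,4], I[4,6], I[5,5].
HN type (ℓ=6): μ^(1)=38; μ^(2)=27; μ^(3)=16; μ^(4)=5; μ^(5)=-28; μ^(6)=-39

((0, 0, 0, 0, 0, 1); (0, 0, 0, 0, 2, 0); (0, 2, 0, 0, 0, 0); (0, 1, 1, 0, 0, 0); (0, 0, 0, 2, 0, 0); (2, 0, 0, 0, 0, 0))


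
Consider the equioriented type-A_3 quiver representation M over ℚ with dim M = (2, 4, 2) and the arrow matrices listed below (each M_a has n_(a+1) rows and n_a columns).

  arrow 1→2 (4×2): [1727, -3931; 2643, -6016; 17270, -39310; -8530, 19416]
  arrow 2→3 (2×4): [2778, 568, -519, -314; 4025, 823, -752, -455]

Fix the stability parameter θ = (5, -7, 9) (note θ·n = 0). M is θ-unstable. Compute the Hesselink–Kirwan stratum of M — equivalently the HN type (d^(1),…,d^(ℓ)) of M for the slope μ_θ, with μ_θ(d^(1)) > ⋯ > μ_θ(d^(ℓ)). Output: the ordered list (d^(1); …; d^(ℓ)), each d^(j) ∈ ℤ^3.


Interval decomposition of M: I[1,2], I[1,3], I[2,2], I[2,3].
HN type (ℓ=3): μ^(1)=9; μ^(2)=-1; μ^(3)=-7

((0, 0, 2); (2, 2, 0); (0, 2, 0))


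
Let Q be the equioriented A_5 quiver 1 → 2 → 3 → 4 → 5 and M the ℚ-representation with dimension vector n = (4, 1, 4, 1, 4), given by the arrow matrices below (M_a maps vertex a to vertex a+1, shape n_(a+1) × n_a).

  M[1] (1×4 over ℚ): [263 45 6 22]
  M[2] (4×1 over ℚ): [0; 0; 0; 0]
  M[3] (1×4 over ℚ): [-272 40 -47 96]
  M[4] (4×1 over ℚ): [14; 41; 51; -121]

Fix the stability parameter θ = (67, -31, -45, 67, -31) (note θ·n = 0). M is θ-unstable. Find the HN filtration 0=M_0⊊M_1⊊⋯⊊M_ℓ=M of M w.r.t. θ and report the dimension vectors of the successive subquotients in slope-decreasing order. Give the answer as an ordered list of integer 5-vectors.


Barcode: M ≅ I[1,1]^3, I[1,2], I[3,3]^3, I[3,5], I[5,5]^3. HN layers by μ_θ (4 steps, strictly decreasing):
  μ^(1)=67; μ^(2)=18; μ^(3)=-31; μ^(4)=-45

((3, 0, 0, 0, 0); (1, 1, 0, 1, 1); (0, 0, 0, 0, 3); (0, 0, 4, 0, 0))


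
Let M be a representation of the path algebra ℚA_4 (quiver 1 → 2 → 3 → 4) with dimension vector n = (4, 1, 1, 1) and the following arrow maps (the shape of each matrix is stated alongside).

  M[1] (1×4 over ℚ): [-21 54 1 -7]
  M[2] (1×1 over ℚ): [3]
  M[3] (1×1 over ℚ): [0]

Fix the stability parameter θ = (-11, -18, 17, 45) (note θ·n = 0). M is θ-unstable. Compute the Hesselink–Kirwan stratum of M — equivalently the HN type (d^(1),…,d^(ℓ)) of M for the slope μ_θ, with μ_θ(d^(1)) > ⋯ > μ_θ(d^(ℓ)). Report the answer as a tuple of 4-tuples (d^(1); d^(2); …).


Via rank(M_{q-1}∘⋯∘M_p): M ≅ I[1,1]^3, I[1,3], I[4,4].
μ_θ-semistable layers: μ^(1)=45; μ^(2)=17; μ^(3)=-11; μ^(4)=-29/2

((0, 0, 0, 1); (0, 0, 1, 0); (3, 0, 0, 0); (1, 1, 0, 0))


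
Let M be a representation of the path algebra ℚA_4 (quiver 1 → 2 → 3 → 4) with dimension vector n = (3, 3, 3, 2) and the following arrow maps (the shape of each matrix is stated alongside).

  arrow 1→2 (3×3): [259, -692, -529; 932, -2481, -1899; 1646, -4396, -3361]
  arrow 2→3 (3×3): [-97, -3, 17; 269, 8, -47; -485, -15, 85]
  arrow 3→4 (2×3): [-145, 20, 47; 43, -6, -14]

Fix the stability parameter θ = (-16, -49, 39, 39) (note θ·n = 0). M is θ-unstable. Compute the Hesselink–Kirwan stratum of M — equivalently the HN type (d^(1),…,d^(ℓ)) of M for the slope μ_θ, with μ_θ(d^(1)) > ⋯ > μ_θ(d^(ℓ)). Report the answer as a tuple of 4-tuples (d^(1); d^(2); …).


Via rank(M_{q-1}∘⋯∘M_p): M ≅ I[1,2], I[1,3], I[1,4], I[3,4].
μ_θ-semistable layers: μ^(1)=39; μ^(2)=-65/2

((0, 0, 3, 2); (3, 3, 0, 0))


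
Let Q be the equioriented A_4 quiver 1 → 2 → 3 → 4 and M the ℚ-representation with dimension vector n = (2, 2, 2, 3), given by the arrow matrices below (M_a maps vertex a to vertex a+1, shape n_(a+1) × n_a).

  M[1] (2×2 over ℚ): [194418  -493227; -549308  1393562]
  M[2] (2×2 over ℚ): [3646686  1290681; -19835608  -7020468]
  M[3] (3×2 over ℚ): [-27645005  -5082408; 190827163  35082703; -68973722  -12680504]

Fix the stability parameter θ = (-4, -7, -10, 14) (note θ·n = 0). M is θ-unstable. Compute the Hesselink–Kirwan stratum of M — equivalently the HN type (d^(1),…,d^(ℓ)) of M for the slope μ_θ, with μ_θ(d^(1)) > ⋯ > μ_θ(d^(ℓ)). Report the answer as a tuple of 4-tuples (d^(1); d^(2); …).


Barcode: M ≅ I[1,1], I[1,2], I[2,4], I[3,4], I[4,4]. HN layers by μ_θ (5 steps, strictly decreasing):
  μ^(1)=14; μ^(2)=-4; μ^(3)=-11/2; μ^(4)=-17/2; μ^(5)=-10

((0, 0, 0, 3); (1, 0, 0, 0); (1, 1, 0, 0); (0, 1, 1, 0); (0, 0, 1, 0))


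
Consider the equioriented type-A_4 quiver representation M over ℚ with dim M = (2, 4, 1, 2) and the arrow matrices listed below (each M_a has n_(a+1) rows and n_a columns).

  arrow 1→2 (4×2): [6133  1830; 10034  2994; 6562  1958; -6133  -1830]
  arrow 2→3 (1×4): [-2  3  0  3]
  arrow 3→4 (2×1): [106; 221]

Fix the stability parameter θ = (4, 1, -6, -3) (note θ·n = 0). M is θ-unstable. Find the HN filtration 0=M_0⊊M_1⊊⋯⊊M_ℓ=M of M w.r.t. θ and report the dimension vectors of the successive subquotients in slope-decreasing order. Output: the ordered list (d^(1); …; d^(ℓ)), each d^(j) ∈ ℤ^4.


Interval decomposition of M: I[1,2], I[1,4], I[2,2]^2, I[4,4].
HN type (ℓ=4): μ^(1)=5/2; μ^(2)=1; μ^(3)=-1; μ^(4)=-3

((1, 1, 0, 0); (0, 2, 0, 0); (1, 1, 1, 1); (0, 0, 0, 1))


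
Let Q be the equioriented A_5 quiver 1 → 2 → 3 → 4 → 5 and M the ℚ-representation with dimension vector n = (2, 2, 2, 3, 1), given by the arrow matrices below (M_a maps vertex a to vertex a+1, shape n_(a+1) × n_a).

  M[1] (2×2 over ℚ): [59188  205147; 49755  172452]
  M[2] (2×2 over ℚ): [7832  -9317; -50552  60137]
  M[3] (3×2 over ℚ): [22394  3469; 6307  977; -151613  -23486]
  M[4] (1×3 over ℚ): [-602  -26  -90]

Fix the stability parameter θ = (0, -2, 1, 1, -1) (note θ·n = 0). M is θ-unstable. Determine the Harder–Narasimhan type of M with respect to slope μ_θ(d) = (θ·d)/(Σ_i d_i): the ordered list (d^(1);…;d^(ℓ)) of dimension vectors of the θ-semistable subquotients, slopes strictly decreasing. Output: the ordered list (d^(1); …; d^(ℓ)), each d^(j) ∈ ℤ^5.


Via rank(M_{q-1}∘⋯∘M_p): M ≅ I[1,2], I[1,4], I[3,4], I[4,5].
μ_θ-semistable layers: μ^(1)=1; μ^(2)=0; μ^(3)=-1

((0, 0, 2, 2, 0); (0, 0, 0, 1, 1); (2, 2, 0, 0, 0))


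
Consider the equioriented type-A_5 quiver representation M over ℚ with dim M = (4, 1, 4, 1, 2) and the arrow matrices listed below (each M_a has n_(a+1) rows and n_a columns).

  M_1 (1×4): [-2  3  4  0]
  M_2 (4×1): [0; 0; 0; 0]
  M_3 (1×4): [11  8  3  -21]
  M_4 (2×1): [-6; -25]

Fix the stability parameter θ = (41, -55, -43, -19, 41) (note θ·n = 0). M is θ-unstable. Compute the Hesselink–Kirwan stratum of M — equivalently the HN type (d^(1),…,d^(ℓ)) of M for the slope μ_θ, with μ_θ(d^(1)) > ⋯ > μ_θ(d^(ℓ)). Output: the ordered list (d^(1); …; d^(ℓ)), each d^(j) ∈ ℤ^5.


Via rank(M_{q-1}∘⋯∘M_p): M ≅ I[1,1]^3, I[1,2], I[3,3]^3, I[3,5], I[5,5].
μ_θ-semistable layers: μ^(1)=41; μ^(2)=-7; μ^(3)=-19; μ^(4)=-43

((3, 0, 0, 0, 2); (1, 1, 0, 0, 0); (0, 0, 0, 1, 0); (0, 0, 4, 0, 0))


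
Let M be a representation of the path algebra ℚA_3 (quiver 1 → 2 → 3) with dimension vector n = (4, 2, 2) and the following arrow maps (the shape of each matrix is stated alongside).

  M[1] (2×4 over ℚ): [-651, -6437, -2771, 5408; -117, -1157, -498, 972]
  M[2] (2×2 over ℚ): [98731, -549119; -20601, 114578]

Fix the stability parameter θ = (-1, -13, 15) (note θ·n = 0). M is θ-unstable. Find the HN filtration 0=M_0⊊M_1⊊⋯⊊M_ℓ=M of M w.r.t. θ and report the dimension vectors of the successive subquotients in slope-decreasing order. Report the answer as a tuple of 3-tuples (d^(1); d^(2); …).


Interval decomposition of M: I[1,1]^2, I[1,3]^2.
HN type (ℓ=3): μ^(1)=15; μ^(2)=-1; μ^(3)=-7

((0, 0, 2); (2, 0, 0); (2, 2, 0))


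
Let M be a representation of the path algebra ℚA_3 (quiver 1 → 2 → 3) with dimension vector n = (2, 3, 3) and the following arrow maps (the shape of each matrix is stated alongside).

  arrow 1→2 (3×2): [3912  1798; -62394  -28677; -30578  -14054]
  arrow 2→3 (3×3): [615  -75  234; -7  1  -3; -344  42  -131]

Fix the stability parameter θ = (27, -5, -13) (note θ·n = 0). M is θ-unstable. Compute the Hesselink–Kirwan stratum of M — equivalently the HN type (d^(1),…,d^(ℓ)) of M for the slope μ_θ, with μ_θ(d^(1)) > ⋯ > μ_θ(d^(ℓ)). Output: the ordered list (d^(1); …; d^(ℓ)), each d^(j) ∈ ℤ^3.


Via rank(M_{q-1}∘⋯∘M_p): M ≅ I[1,3]^2, I[2,2], I[3,3].
μ_θ-semistable layers: μ^(1)=3; μ^(2)=-5; μ^(3)=-13

((2, 2, 2); (0, 1, 0); (0, 0, 1))


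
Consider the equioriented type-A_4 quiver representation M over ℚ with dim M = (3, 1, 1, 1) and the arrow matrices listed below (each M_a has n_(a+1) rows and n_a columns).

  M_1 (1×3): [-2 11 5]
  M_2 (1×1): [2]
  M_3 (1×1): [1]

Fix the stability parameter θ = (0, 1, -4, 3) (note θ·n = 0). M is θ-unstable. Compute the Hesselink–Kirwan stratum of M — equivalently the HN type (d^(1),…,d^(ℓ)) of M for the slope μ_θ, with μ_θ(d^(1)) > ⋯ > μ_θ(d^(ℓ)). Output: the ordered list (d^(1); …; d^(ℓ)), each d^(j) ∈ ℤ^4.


Barcode: M ≅ I[1,1]^2, I[1,4]. HN layers by μ_θ (3 steps, strictly decreasing):
  μ^(1)=3; μ^(2)=0; μ^(3)=-1

((0, 0, 0, 1); (2, 0, 0, 0); (1, 1, 1, 0))


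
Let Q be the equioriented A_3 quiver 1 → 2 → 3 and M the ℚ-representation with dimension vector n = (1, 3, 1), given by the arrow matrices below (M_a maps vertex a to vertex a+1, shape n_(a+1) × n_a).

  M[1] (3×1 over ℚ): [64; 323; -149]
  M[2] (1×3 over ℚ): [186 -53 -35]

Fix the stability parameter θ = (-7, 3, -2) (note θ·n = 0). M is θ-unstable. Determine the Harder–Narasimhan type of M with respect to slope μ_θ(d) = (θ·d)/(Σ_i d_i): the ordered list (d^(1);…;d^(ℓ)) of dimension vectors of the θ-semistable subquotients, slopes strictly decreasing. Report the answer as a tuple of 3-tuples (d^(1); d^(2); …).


Via rank(M_{q-1}∘⋯∘M_p): M ≅ I[1,2], I[2,2], I[2,3].
μ_θ-semistable layers: μ^(1)=3; μ^(2)=1/2; μ^(3)=-7

((0, 2, 0); (0, 1, 1); (1, 0, 0))


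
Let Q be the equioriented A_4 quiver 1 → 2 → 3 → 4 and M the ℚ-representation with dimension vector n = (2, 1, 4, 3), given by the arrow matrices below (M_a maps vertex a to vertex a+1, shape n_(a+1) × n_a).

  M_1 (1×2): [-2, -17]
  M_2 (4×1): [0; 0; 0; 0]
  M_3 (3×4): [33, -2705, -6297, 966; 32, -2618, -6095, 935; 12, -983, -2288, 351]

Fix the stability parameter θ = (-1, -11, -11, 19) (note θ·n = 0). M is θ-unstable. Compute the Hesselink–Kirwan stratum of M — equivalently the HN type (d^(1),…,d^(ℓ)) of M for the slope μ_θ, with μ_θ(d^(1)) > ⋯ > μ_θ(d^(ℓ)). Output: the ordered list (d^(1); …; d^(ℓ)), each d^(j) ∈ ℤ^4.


Barcode: M ≅ I[1,1], I[1,2], I[3,3], I[3,4]^3. HN layers by μ_θ (4 steps, strictly decreasing):
  μ^(1)=19; μ^(2)=-1; μ^(3)=-6; μ^(4)=-11

((0, 0, 0, 3); (1, 0, 0, 0); (1, 1, 0, 0); (0, 0, 4, 0))


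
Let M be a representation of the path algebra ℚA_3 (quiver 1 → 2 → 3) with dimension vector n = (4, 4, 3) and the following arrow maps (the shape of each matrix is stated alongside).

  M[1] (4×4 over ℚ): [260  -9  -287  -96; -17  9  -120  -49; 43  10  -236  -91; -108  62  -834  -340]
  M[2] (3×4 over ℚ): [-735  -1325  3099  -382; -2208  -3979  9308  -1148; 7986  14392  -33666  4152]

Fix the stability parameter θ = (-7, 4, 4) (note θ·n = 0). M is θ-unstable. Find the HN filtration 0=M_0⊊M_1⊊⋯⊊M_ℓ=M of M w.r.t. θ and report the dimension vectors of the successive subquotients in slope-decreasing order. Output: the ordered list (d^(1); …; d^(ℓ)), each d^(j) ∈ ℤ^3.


Barcode: M ≅ I[1,1], I[1,3]^3, I[2,2]. HN layers by μ_θ (2 steps, strictly decreasing):
  μ^(1)=4; μ^(2)=-7

((0, 4, 3); (4, 0, 0))


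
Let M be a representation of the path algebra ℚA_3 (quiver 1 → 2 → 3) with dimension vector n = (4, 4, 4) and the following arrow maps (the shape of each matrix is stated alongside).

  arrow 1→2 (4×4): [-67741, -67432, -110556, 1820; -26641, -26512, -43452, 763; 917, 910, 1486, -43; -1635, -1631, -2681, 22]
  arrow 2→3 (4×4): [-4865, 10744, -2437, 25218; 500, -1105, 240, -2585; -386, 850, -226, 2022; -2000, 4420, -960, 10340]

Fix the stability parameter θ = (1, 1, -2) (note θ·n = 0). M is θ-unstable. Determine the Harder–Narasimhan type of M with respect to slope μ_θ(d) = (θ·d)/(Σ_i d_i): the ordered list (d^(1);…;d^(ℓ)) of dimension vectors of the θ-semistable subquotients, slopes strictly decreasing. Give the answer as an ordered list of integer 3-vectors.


Via rank(M_{q-1}∘⋯∘M_p): M ≅ I[1,2]^2, I[1,3]^2, I[3,3]^2.
μ_θ-semistable layers: μ^(1)=1; μ^(2)=0; μ^(3)=-2

((2, 2, 0); (2, 2, 2); (0, 0, 2))


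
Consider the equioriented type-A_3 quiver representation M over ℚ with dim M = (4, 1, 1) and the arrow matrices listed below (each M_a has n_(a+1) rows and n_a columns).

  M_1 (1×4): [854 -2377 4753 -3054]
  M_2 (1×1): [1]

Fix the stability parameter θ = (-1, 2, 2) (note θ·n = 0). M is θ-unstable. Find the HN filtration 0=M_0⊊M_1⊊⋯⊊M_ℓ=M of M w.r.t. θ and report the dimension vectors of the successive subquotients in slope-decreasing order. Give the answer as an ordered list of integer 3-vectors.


Via rank(M_{q-1}∘⋯∘M_p): M ≅ I[1,1]^3, I[1,3].
μ_θ-semistable layers: μ^(1)=2; μ^(2)=-1

((0, 1, 1); (4, 0, 0))


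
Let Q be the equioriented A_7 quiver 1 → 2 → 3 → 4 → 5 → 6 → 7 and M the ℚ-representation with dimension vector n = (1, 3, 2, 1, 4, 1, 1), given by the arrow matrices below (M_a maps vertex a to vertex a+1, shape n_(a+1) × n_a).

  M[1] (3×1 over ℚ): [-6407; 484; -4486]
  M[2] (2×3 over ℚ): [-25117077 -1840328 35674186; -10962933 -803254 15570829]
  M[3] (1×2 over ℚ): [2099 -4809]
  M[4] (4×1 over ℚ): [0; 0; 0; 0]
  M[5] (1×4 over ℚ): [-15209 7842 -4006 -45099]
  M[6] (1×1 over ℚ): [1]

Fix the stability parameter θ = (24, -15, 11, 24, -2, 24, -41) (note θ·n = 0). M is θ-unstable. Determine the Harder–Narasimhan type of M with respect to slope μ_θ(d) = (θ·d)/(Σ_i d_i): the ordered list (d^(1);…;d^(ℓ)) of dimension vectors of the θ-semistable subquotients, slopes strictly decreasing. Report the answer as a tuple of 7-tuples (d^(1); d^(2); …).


Barcode: M ≅ I[1,3], I[2,2], I[2,4], I[5,5]^3, I[5,7]. HN layers by μ_θ (6 steps, strictly decreasing):
  μ^(1)=24; μ^(2)=11; μ^(3)=9/2; μ^(4)=-2; μ^(5)=-19/3; μ^(6)=-15

((0, 0, 0, 1, 0, 0, 0); (0, 0, 2, 0, 0, 0, 0); (1, 1, 0, 0, 0, 0, 0); (0, 0, 0, 0, 3, 0, 0); (0, 0, 0, 0, 1, 1, 1); (0, 2, 0, 0, 0, 0, 0))


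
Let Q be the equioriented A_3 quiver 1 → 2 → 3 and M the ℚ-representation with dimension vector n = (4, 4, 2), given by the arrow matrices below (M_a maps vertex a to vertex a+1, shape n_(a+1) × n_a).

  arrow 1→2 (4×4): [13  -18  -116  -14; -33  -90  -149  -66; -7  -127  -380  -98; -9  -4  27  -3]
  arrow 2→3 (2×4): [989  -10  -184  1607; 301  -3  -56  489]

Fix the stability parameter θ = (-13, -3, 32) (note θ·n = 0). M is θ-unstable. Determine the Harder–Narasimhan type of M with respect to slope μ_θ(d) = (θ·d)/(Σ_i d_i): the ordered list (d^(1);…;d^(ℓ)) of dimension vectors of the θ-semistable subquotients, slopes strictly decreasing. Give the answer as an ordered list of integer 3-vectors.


Interval decomposition of M: I[1,2]^2, I[1,3]^2.
HN type (ℓ=3): μ^(1)=32; μ^(2)=-3; μ^(3)=-13

((0, 0, 2); (0, 4, 0); (4, 0, 0))


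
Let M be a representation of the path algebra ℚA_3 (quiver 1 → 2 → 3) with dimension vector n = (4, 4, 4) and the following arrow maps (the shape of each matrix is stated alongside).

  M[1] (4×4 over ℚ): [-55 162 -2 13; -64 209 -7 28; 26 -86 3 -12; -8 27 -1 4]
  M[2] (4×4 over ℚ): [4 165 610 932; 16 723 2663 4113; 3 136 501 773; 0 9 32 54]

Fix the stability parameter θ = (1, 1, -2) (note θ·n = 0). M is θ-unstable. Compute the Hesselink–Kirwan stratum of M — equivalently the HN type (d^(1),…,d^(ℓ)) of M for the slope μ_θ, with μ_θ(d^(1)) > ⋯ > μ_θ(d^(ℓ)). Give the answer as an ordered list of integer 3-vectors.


Barcode: M ≅ I[1,1], I[1,3]^3, I[2,3]. HN layers by μ_θ (3 steps, strictly decreasing):
  μ^(1)=1; μ^(2)=0; μ^(3)=-1/2

((1, 0, 0); (3, 3, 3); (0, 1, 1))


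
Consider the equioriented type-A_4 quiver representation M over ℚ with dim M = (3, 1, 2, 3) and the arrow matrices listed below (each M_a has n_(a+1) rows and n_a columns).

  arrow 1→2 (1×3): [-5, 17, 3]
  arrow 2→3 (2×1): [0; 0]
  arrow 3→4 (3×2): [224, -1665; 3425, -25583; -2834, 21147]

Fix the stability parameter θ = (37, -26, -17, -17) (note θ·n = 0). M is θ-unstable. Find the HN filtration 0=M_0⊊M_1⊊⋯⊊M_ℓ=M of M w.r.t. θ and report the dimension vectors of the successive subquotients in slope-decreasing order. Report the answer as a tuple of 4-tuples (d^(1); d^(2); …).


Via rank(M_{q-1}∘⋯∘M_p): M ≅ I[1,1]^2, I[1,2], I[3,4]^2, I[4,4].
μ_θ-semistable layers: μ^(1)=37; μ^(2)=11/2; μ^(3)=-17

((2, 0, 0, 0); (1, 1, 0, 0); (0, 0, 2, 3))


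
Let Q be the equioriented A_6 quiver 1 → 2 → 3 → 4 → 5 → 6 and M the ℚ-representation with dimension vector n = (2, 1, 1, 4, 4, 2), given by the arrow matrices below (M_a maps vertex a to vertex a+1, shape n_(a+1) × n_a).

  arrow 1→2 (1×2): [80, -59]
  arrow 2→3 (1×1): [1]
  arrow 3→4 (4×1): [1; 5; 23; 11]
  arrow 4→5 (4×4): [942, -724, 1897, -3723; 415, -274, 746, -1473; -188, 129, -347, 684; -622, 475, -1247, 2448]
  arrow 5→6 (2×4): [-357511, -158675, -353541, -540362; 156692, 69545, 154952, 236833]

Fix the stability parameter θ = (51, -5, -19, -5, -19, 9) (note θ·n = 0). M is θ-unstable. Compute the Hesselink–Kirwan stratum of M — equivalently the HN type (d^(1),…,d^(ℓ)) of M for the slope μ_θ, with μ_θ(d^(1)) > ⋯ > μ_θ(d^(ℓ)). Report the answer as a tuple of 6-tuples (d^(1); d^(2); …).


Via rank(M_{q-1}∘⋯∘M_p): M ≅ I[1,1], I[1,4], I[4,5], I[4,6]^2, I[5,5].
μ_θ-semistable layers: μ^(1)=51; μ^(2)=9; μ^(3)=11/2; μ^(4)=-12; μ^(5)=-19

((1, 0, 0, 0, 0, 0); (0, 0, 0, 0, 0, 2); (1, 1, 1, 1, 0, 0); (0, 0, 0, 3, 3, 0); (0, 0, 0, 0, 1, 0))


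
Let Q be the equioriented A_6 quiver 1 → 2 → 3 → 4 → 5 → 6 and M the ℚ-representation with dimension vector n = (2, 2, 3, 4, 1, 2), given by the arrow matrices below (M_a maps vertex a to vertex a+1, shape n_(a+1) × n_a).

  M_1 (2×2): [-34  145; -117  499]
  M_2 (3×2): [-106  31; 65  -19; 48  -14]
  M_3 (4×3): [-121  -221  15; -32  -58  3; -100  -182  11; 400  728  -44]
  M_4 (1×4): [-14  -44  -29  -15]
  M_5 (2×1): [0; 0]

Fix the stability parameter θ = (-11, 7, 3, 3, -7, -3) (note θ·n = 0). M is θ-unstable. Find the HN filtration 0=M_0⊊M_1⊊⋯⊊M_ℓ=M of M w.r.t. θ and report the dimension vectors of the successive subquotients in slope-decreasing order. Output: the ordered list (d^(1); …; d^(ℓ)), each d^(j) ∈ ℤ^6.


Barcode: M ≅ I[1,3], I[1,4], I[3,5], I[4,4]^2, I[6,6]^2. HN layers by μ_θ (6 steps, strictly decreasing):
  μ^(1)=5; μ^(2)=13/3; μ^(3)=3; μ^(4)=-1/3; μ^(5)=-3; μ^(6)=-11

((0, 1, 1, 0, 0, 0); (0, 1, 1, 1, 0, 0); (0, 0, 0, 2, 0, 0); (0, 0, 1, 1, 1, 0); (0, 0, 0, 0, 0, 2); (2, 0, 0, 0, 0, 0))


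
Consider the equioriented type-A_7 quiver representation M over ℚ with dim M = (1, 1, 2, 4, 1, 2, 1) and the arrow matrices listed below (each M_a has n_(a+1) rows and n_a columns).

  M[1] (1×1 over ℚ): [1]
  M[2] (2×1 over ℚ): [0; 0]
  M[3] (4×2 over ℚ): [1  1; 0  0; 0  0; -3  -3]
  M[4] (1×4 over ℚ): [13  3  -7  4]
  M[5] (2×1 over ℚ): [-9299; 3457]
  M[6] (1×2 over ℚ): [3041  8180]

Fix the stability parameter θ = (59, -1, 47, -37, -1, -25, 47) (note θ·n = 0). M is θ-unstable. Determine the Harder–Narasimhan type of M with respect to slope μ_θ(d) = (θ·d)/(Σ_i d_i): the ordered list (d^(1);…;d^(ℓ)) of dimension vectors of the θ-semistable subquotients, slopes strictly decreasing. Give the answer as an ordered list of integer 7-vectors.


Barcode: M ≅ I[1,2], I[3,3], I[3,7], I[4,4]^3, I[6,6]. HN layers by μ_θ (5 steps, strictly decreasing):
  μ^(1)=47; μ^(2)=29; μ^(3)=-4; μ^(4)=-25; μ^(5)=-37

((0, 0, 1, 0, 0, 0, 1); (1, 1, 0, 0, 0, 0, 0); (0, 0, 1, 1, 1, 1, 0); (0, 0, 0, 0, 0, 1, 0); (0, 0, 0, 3, 0, 0, 0))


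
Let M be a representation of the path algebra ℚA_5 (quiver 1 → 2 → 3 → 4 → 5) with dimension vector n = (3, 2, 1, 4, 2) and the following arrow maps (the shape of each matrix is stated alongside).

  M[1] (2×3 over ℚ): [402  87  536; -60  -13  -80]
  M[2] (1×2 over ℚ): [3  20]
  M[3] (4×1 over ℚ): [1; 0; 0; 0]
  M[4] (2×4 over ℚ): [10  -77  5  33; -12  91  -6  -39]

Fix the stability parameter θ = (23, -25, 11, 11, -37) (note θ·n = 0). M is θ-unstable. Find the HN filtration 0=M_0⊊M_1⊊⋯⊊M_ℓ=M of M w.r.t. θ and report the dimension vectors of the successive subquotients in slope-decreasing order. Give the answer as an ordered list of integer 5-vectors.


Barcode: M ≅ I[1,1], I[1,2], I[1,5], I[4,4]^2, I[4,5]. HN layers by μ_θ (5 steps, strictly decreasing):
  μ^(1)=23; μ^(2)=11; μ^(3)=-1; μ^(4)=-17/5; μ^(5)=-13

((1, 0, 0, 0, 0); (0, 0, 0, 2, 0); (1, 1, 0, 0, 0); (1, 1, 1, 1, 1); (0, 0, 0, 1, 1))


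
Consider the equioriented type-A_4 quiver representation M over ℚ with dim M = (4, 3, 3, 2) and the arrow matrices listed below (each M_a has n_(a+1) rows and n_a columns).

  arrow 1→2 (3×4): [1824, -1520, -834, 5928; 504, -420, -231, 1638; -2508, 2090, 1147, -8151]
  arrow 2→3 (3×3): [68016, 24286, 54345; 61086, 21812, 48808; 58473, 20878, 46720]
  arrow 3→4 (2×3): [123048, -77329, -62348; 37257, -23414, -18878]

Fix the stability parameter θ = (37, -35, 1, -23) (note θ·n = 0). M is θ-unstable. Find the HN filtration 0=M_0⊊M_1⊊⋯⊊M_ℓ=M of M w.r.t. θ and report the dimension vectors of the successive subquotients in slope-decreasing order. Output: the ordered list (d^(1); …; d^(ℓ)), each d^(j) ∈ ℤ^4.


Barcode: M ≅ I[1,1]^2, I[1,2], I[1,4], I[2,4], I[3,3]. HN layers by μ_θ (5 steps, strictly decreasing):
  μ^(1)=37; μ^(2)=1; μ^(3)=-5; μ^(4)=-11; μ^(5)=-35

((2, 0, 0, 0); (1, 1, 1, 0); (1, 1, 1, 1); (0, 0, 1, 1); (0, 1, 0, 0))


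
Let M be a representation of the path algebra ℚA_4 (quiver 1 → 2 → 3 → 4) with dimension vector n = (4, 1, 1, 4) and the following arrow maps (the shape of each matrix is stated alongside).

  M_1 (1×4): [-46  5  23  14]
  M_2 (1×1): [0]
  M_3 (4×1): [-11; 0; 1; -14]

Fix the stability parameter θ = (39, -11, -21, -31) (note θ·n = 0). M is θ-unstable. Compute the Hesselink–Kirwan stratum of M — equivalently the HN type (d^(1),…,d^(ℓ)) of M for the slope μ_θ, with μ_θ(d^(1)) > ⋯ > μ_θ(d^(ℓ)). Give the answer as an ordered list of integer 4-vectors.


Interval decomposition of M: I[1,1]^3, I[1,2], I[3,4], I[4,4]^3.
HN type (ℓ=4): μ^(1)=39; μ^(2)=14; μ^(3)=-26; μ^(4)=-31

((3, 0, 0, 0); (1, 1, 0, 0); (0, 0, 1, 1); (0, 0, 0, 3))


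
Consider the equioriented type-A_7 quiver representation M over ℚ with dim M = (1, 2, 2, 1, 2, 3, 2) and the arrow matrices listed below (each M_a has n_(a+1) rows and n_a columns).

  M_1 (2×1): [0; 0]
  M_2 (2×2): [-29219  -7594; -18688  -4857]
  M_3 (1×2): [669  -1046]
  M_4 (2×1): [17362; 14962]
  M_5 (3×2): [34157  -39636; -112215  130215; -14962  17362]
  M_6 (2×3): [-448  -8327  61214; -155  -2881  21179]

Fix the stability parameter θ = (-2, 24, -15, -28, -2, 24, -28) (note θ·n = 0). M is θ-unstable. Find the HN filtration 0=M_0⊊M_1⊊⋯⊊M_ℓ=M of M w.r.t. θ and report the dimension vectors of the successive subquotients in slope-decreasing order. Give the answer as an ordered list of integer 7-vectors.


Via rank(M_{q-1}∘⋯∘M_p): M ≅ I[1,1], I[2,3], I[2,7], I[5,7], I[6,6].
μ_θ-semistable layers: μ^(1)=24; μ^(2)=9/2; μ^(3)=-2; μ^(4)=-19/3

((0, 0, 0, 0, 0, 1, 0); (0, 1, 1, 0, 0, 0, 0); (1, 0, 0, 0, 2, 2, 2); (0, 1, 1, 1, 0, 0, 0))


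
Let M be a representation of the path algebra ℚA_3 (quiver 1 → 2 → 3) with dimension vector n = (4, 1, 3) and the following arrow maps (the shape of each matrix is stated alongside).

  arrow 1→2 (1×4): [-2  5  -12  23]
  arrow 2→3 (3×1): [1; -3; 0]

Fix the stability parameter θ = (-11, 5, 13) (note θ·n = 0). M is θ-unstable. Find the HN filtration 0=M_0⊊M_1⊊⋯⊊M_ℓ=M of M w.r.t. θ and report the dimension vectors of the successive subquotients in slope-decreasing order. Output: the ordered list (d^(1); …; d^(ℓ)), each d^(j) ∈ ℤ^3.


Via rank(M_{q-1}∘⋯∘M_p): M ≅ I[1,1]^3, I[1,3], I[3,3]^2.
μ_θ-semistable layers: μ^(1)=13; μ^(2)=5; μ^(3)=-11

((0, 0, 3); (0, 1, 0); (4, 0, 0))


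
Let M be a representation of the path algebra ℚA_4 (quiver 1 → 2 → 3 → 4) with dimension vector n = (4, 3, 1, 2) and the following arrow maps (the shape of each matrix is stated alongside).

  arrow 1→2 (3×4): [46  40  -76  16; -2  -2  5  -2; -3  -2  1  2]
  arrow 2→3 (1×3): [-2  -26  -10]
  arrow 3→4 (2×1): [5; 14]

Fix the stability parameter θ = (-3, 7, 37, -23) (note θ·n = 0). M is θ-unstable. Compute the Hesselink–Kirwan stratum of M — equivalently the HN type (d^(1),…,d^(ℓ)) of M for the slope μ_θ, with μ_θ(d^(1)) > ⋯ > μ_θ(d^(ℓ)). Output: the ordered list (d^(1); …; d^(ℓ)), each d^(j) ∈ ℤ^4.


Via rank(M_{q-1}∘⋯∘M_p): M ≅ I[1,1]^2, I[1,2], I[1,4], I[2,2], I[4,4].
μ_θ-semistable layers: μ^(1)=7; μ^(2)=-3; μ^(3)=-23

((0, 3, 1, 1); (4, 0, 0, 0); (0, 0, 0, 1))


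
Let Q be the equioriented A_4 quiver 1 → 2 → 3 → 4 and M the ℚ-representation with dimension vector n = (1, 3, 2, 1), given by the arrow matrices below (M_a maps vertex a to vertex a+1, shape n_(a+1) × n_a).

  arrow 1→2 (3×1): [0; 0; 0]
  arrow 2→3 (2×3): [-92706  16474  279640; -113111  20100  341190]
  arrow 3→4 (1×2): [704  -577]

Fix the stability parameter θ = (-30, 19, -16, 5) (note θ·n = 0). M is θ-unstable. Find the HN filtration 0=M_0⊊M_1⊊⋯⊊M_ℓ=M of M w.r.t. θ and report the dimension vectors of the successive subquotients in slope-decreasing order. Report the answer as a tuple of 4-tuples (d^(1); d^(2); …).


Barcode: M ≅ I[1,1], I[2,2], I[2,3], I[2,4]. HN layers by μ_θ (4 steps, strictly decreasing):
  μ^(1)=19; μ^(2)=5; μ^(3)=3/2; μ^(4)=-30

((0, 1, 0, 0); (0, 0, 0, 1); (0, 2, 2, 0); (1, 0, 0, 0))


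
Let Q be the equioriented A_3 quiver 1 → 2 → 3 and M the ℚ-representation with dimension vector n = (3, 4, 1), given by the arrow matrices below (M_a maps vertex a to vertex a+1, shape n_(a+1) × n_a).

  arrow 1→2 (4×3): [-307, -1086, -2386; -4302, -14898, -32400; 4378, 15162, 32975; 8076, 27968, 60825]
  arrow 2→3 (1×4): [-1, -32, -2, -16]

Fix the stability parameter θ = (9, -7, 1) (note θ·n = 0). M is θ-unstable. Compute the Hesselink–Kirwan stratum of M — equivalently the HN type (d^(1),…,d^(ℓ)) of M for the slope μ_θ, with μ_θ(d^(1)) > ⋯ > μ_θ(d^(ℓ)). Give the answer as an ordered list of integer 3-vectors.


Via rank(M_{q-1}∘⋯∘M_p): M ≅ I[1,2]^2, I[1,3], I[2,2].
μ_θ-semistable layers: μ^(1)=1; μ^(2)=-7

((3, 3, 1); (0, 1, 0))


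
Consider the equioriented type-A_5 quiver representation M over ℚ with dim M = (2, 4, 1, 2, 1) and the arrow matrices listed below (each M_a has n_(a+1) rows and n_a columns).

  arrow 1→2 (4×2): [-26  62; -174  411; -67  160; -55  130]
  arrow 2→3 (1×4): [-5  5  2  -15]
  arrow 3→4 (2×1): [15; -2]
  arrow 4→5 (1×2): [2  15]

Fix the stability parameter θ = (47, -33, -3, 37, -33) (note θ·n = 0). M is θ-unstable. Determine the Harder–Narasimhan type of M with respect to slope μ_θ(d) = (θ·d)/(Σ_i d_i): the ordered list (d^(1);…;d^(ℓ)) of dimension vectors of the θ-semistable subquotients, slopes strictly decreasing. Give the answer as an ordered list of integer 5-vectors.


Interval decomposition of M: I[1,2], I[1,4], I[2,2]^2, I[4,5].
HN type (ℓ=5): μ^(1)=37; μ^(2)=7; μ^(3)=11/3; μ^(4)=2; μ^(5)=-33

((0, 0, 0, 1, 0); (1, 1, 0, 0, 0); (1, 1, 1, 0, 0); (0, 0, 0, 1, 1); (0, 2, 0, 0, 0))


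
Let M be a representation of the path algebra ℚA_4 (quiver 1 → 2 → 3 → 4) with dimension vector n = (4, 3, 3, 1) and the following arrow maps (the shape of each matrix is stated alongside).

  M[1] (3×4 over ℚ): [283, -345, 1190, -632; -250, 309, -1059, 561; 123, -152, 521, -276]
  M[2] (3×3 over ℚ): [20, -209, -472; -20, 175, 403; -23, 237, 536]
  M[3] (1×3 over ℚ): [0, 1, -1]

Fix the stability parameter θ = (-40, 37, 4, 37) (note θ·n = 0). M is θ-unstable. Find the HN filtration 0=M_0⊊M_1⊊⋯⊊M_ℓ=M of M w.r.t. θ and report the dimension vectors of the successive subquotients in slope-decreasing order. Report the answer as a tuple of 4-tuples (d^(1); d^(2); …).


Interval decomposition of M: I[1,1], I[1,3]^2, I[1,4].
HN type (ℓ=3): μ^(1)=37; μ^(2)=41/2; μ^(3)=-40

((0, 0, 0, 1); (0, 3, 3, 0); (4, 0, 0, 0))


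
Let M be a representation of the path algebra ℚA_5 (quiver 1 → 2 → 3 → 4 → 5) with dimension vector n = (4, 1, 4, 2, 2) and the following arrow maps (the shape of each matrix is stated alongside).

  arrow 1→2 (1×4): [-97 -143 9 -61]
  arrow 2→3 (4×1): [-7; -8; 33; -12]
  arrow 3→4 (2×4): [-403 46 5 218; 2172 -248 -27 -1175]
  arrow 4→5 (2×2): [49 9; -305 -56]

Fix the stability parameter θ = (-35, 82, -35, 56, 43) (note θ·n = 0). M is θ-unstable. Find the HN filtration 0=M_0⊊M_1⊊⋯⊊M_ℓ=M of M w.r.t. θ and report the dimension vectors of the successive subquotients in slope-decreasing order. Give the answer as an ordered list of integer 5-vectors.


Via rank(M_{q-1}∘⋯∘M_p): M ≅ I[1,1]^3, I[1,5], I[3,3]^2, I[3,5].
μ_θ-semistable layers: μ^(1)=99/2; μ^(2)=47/2; μ^(3)=-35

((0, 0, 0, 2, 2); (0, 1, 1, 0, 0); (4, 0, 3, 0, 0))


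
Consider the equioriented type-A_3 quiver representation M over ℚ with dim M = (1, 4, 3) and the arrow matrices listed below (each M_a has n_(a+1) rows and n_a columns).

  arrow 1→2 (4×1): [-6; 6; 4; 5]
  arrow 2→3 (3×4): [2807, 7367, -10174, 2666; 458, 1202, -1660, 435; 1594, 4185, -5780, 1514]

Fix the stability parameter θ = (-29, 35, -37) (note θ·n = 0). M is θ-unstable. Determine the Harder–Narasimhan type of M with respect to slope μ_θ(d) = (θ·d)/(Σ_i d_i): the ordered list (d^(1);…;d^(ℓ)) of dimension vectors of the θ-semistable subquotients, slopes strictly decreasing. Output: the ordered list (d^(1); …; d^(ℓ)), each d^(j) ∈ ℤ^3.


Barcode: M ≅ I[1,3], I[2,2], I[2,3]^2. HN layers by μ_θ (3 steps, strictly decreasing):
  μ^(1)=35; μ^(2)=-1; μ^(3)=-29

((0, 1, 0); (0, 3, 3); (1, 0, 0))


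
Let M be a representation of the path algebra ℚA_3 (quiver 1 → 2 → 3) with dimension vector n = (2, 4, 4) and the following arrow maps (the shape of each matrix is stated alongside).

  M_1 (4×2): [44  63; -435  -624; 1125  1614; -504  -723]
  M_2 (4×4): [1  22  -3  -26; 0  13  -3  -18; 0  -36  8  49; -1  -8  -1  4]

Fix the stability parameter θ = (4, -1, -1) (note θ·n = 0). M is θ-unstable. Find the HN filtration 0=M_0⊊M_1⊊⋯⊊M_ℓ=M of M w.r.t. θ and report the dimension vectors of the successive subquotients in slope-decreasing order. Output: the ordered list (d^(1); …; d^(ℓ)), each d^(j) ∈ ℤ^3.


Via rank(M_{q-1}∘⋯∘M_p): M ≅ I[1,3]^2, I[2,3]^2.
μ_θ-semistable layers: μ^(1)=2/3; μ^(2)=-1

((2, 2, 2); (0, 2, 2))


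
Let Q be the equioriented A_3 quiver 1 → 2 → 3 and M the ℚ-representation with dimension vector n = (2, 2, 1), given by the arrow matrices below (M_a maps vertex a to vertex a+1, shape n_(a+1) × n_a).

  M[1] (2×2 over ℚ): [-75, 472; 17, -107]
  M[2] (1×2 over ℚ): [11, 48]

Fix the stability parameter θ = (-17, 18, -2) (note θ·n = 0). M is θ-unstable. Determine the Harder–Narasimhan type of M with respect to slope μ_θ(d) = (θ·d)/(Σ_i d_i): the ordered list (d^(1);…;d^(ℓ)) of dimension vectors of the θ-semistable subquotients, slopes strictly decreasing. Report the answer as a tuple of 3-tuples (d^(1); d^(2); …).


Interval decomposition of M: I[1,2], I[1,3].
HN type (ℓ=3): μ^(1)=18; μ^(2)=8; μ^(3)=-17

((0, 1, 0); (0, 1, 1); (2, 0, 0))


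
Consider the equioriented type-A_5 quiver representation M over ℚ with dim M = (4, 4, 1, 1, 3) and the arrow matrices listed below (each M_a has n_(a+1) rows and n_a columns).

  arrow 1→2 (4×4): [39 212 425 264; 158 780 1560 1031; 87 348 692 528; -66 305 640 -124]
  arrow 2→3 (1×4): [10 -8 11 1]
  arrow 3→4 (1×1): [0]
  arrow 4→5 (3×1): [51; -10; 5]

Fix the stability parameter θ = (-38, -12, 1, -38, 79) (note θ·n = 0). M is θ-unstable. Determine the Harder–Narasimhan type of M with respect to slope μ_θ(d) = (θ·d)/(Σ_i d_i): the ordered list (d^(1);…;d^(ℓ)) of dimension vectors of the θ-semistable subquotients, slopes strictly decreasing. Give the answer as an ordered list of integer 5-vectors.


Barcode: M ≅ I[1,2]^3, I[1,3], I[4,5], I[5,5]^2. HN layers by μ_θ (4 steps, strictly decreasing):
  μ^(1)=79; μ^(2)=1; μ^(3)=-12; μ^(4)=-38

((0, 0, 0, 0, 3); (0, 0, 1, 0, 0); (0, 4, 0, 0, 0); (4, 0, 0, 1, 0))


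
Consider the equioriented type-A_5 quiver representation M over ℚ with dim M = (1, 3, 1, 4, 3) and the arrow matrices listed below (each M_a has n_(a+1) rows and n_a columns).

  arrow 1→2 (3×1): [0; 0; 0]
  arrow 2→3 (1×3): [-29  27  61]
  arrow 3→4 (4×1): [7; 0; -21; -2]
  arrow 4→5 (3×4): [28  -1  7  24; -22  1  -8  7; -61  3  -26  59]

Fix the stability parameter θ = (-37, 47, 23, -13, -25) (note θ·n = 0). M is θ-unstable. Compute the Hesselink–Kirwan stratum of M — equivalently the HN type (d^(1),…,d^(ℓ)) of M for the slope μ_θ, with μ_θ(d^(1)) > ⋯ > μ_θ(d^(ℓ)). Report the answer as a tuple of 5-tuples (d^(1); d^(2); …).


Interval decomposition of M: I[1,1], I[2,2]^2, I[2,5], I[4,4], I[4,5]^2.
HN type (ℓ=5): μ^(1)=47; μ^(2)=8; μ^(3)=-13; μ^(4)=-19; μ^(5)=-37

((0, 2, 0, 0, 0); (0, 1, 1, 1, 1); (0, 0, 0, 1, 0); (0, 0, 0, 2, 2); (1, 0, 0, 0, 0))


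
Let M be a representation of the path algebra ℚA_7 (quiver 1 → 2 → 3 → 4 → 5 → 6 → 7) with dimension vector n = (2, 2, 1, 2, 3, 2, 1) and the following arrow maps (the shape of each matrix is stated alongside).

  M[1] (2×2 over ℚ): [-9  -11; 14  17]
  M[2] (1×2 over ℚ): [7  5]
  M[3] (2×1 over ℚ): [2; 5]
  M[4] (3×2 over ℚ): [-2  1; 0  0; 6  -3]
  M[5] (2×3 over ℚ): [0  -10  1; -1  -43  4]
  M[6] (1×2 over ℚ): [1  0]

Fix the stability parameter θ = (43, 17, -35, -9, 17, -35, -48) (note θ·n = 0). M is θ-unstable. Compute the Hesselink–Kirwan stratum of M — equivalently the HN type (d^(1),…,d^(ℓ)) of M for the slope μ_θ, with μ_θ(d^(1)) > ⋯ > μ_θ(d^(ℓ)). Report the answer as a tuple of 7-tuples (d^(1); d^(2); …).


Interval decomposition of M: I[1,2], I[1,7], I[4,4], I[5,5], I[5,6].
HN type (ℓ=4): μ^(1)=30; μ^(2)=17; μ^(3)=-50/7; μ^(4)=-9

((1, 1, 0, 0, 0, 0, 0); (0, 0, 0, 0, 1, 0, 0); (1, 1, 1, 1, 1, 1, 1); (0, 0, 0, 1, 1, 1, 0))


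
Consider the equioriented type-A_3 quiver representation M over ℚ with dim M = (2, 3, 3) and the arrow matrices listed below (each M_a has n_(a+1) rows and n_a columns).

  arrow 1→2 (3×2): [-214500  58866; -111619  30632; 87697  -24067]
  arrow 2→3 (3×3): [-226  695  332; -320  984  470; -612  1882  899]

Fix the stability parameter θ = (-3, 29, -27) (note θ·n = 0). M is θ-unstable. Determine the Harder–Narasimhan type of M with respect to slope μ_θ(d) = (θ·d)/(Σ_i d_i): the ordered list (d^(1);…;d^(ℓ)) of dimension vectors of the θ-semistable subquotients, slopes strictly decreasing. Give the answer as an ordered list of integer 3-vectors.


Barcode: M ≅ I[1,3]^2, I[2,2], I[3,3]. HN layers by μ_θ (4 steps, strictly decreasing):
  μ^(1)=29; μ^(2)=1; μ^(3)=-3; μ^(4)=-27

((0, 1, 0); (0, 2, 2); (2, 0, 0); (0, 0, 1))


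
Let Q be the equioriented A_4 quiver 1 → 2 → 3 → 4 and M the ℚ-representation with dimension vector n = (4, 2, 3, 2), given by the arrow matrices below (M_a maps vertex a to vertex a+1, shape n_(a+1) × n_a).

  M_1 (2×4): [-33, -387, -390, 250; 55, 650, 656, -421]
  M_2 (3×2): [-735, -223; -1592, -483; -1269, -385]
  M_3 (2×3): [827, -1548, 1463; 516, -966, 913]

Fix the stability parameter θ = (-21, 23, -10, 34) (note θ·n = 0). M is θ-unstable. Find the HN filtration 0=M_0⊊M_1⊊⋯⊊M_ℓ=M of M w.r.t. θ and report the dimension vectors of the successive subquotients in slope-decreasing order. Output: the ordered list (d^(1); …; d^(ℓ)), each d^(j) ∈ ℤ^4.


Via rank(M_{q-1}∘⋯∘M_p): M ≅ I[1,1]^2, I[1,3], I[1,4], I[3,4].
μ_θ-semistable layers: μ^(1)=34; μ^(2)=13/2; μ^(3)=-10; μ^(4)=-21

((0, 0, 0, 2); (0, 2, 2, 0); (0, 0, 1, 0); (4, 0, 0, 0))


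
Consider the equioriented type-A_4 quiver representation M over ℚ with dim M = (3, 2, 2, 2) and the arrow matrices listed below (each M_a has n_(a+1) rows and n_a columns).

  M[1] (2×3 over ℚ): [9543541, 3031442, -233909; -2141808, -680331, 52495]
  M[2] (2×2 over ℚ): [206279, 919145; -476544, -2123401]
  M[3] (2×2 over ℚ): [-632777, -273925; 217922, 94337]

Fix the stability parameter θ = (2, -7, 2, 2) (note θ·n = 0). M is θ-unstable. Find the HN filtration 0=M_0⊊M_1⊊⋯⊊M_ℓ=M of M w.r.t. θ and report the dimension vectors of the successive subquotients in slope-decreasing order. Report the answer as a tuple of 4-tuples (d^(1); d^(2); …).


Barcode: M ≅ I[1,1], I[1,4]^2. HN layers by μ_θ (2 steps, strictly decreasing):
  μ^(1)=2; μ^(2)=-5/2

((1, 0, 2, 2); (2, 2, 0, 0))
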